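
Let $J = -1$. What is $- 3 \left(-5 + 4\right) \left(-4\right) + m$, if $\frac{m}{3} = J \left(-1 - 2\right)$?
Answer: $-3$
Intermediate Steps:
$m = 9$ ($m = 3 \left(- (-1 - 2)\right) = 3 \left(\left(-1\right) \left(-3\right)\right) = 3 \cdot 3 = 9$)
$- 3 \left(-5 + 4\right) \left(-4\right) + m = - 3 \left(-5 + 4\right) \left(-4\right) + 9 = \left(-3\right) \left(-1\right) \left(-4\right) + 9 = 3 \left(-4\right) + 9 = -12 + 9 = -3$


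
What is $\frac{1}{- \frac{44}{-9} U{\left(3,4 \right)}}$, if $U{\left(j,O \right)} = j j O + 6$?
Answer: $\frac{3}{616} \approx 0.0048701$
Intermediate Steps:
$U{\left(j,O \right)} = 6 + O j^{2}$ ($U{\left(j,O \right)} = j^{2} O + 6 = O j^{2} + 6 = 6 + O j^{2}$)
$\frac{1}{- \frac{44}{-9} U{\left(3,4 \right)}} = \frac{1}{- \frac{44}{-9} \left(6 + 4 \cdot 3^{2}\right)} = \frac{1}{\left(-44\right) \left(- \frac{1}{9}\right) \left(6 + 4 \cdot 9\right)} = \frac{1}{\frac{44}{9} \left(6 + 36\right)} = \frac{1}{\frac{44}{9} \cdot 42} = \frac{1}{\frac{616}{3}} = \frac{3}{616}$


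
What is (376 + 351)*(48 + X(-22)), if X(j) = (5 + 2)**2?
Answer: 70519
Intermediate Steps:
X(j) = 49 (X(j) = 7**2 = 49)
(376 + 351)*(48 + X(-22)) = (376 + 351)*(48 + 49) = 727*97 = 70519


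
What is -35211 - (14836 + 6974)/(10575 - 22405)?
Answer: -41652432/1183 ≈ -35209.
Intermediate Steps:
-35211 - (14836 + 6974)/(10575 - 22405) = -35211 - 21810/(-11830) = -35211 - 21810*(-1)/11830 = -35211 - 1*(-2181/1183) = -35211 + 2181/1183 = -41652432/1183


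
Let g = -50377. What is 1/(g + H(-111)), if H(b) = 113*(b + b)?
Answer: -1/75463 ≈ -1.3252e-5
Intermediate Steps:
H(b) = 226*b (H(b) = 113*(2*b) = 226*b)
1/(g + H(-111)) = 1/(-50377 + 226*(-111)) = 1/(-50377 - 25086) = 1/(-75463) = -1/75463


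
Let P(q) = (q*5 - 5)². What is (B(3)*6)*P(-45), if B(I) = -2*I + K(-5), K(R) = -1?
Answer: -2221800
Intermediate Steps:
B(I) = -1 - 2*I (B(I) = -2*I - 1 = -1 - 2*I)
P(q) = (-5 + 5*q)² (P(q) = (5*q - 5)² = (-5 + 5*q)²)
(B(3)*6)*P(-45) = ((-1 - 2*3)*6)*(25*(-1 - 45)²) = ((-1 - 6)*6)*(25*(-46)²) = (-7*6)*(25*2116) = -42*52900 = -2221800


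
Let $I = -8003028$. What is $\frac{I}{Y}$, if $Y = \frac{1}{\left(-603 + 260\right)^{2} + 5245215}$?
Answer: $-42919150752192$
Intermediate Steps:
$Y = \frac{1}{5362864}$ ($Y = \frac{1}{\left(-343\right)^{2} + 5245215} = \frac{1}{117649 + 5245215} = \frac{1}{5362864} \approx 1.8647 \cdot 10^{-7}$)
$\frac{I}{Y} = - 8003028 \frac{1}{\frac{1}{5362864}} = \left(-8003028\right) 5362864 = -42919150752192$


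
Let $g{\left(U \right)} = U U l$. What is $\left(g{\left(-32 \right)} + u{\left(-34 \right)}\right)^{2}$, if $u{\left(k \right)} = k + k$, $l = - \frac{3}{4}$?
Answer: $698896$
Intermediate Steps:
$l = - \frac{3}{4}$ ($l = \left(-3\right) \frac{1}{4} = - \frac{3}{4} \approx -0.75$)
$u{\left(k \right)} = 2 k$
$g{\left(U \right)} = - \frac{3 U^{2}}{4}$ ($g{\left(U \right)} = U U \left(- \frac{3}{4}\right) = U^{2} \left(- \frac{3}{4}\right) = - \frac{3 U^{2}}{4}$)
$\left(g{\left(-32 \right)} + u{\left(-34 \right)}\right)^{2} = \left(- \frac{3 \left(-32\right)^{2}}{4} + 2 \left(-34\right)\right)^{2} = \left(\left(- \frac{3}{4}\right) 1024 - 68\right)^{2} = \left(-768 - 68\right)^{2} = \left(-836\right)^{2} = 698896$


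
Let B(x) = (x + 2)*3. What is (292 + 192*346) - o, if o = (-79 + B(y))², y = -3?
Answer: 60000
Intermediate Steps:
B(x) = 6 + 3*x (B(x) = (2 + x)*3 = 6 + 3*x)
o = 6724 (o = (-79 + (6 + 3*(-3)))² = (-79 + (6 - 9))² = (-79 - 3)² = (-82)² = 6724)
(292 + 192*346) - o = (292 + 192*346) - 1*6724 = (292 + 66432) - 6724 = 66724 - 6724 = 60000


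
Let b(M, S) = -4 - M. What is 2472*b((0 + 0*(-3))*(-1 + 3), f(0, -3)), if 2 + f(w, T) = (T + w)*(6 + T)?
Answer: -9888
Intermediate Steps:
f(w, T) = -2 + (6 + T)*(T + w) (f(w, T) = -2 + (T + w)*(6 + T) = -2 + (6 + T)*(T + w))
2472*b((0 + 0*(-3))*(-1 + 3), f(0, -3)) = 2472*(-4 - (0 + 0*(-3))*(-1 + 3)) = 2472*(-4 - (0 + 0)*2) = 2472*(-4 - 0*2) = 2472*(-4 - 1*0) = 2472*(-4 + 0) = 2472*(-4) = -9888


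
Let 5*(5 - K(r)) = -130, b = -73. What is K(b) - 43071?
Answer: -43040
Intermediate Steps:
K(r) = 31 (K(r) = 5 - 1/5*(-130) = 5 + 26 = 31)
K(b) - 43071 = 31 - 43071 = -43040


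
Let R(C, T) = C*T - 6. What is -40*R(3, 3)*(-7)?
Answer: 840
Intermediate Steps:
R(C, T) = -6 + C*T
-40*R(3, 3)*(-7) = -40*(-6 + 3*3)*(-7) = -40*(-6 + 9)*(-7) = -40*3*(-7) = -120*(-7) = 840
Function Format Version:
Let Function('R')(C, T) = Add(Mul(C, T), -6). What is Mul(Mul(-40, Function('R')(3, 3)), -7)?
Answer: 840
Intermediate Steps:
Function('R')(C, T) = Add(-6, Mul(C, T))
Mul(Mul(-40, Function('R')(3, 3)), -7) = Mul(Mul(-40, Add(-6, Mul(3, 3))), -7) = Mul(Mul(-40, Add(-6, 9)), -7) = Mul(Mul(-40, 3), -7) = Mul(-120, -7) = 840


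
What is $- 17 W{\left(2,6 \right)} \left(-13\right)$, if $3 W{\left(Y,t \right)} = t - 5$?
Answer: $\frac{221}{3} \approx 73.667$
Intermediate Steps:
$W{\left(Y,t \right)} = - \frac{5}{3} + \frac{t}{3}$ ($W{\left(Y,t \right)} = \frac{t - 5}{3} = \frac{-5 + t}{3} = - \frac{5}{3} + \frac{t}{3}$)
$- 17 W{\left(2,6 \right)} \left(-13\right) = - 17 \left(- \frac{5}{3} + \frac{1}{3} \cdot 6\right) \left(-13\right) = - 17 \left(- \frac{5}{3} + 2\right) \left(-13\right) = \left(-17\right) \frac{1}{3} \left(-13\right) = \left(- \frac{17}{3}\right) \left(-13\right) = \frac{221}{3}$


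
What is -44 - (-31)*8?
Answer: 204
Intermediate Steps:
-44 - (-31)*8 = -44 - 31*(-8) = -44 + 248 = 204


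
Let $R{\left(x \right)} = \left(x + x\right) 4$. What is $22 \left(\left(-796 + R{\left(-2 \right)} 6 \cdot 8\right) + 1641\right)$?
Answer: $1694$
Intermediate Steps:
$R{\left(x \right)} = 8 x$ ($R{\left(x \right)} = 2 x 4 = 8 x$)
$22 \left(\left(-796 + R{\left(-2 \right)} 6 \cdot 8\right) + 1641\right) = 22 \left(\left(-796 + 8 \left(-2\right) 6 \cdot 8\right) + 1641\right) = 22 \left(\left(-796 + \left(-16\right) 6 \cdot 8\right) + 1641\right) = 22 \left(\left(-796 - 768\right) + 1641\right) = 22 \left(-1564 + 1641\right) = 22 \cdot 77 = 1694$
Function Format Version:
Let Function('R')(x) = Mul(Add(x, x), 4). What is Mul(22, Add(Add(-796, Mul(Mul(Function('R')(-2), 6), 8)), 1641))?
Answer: 1694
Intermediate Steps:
Function('R')(x) = Mul(8, x) (Function('R')(x) = Mul(Mul(2, x), 4) = Mul(8, x))
Mul(22, Add(Add(-796, Mul(Mul(Function('R')(-2), 6), 8)), 1641)) = Mul(22, Add(Add(-796, Mul(Mul(Mul(8, -2), 6), 8)), 1641)) = Mul(22, Add(Add(-796, Mul(Mul(-16, 6), 8)), 1641)) = Mul(22, Add(Add(-796, Mul(-96, 8)), 1641)) = Mul(22, Add(Add(-796, -768), 1641)) = Mul(22, Add(-1564, 1641)) = Mul(22, 77) = 1694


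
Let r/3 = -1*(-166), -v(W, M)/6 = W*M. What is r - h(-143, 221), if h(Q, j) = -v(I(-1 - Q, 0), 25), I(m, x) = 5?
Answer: -252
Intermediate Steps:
v(W, M) = -6*M*W (v(W, M) = -6*W*M = -6*M*W)
h(Q, j) = 750 (h(Q, j) = -(-6)*25*5 = -1*(-750) = 750)
r = 498 (r = 3*(-1*(-166)) = 3*166 = 498)
r - h(-143, 221) = 498 - 1*750 = 498 - 750 = -252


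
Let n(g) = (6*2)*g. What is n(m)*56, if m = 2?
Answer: 1344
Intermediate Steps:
n(g) = 12*g
n(m)*56 = (12*2)*56 = 24*56 = 1344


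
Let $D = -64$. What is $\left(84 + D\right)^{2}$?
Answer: $400$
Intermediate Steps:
$\left(84 + D\right)^{2} = \left(84 - 64\right)^{2} = 20^{2} = 400$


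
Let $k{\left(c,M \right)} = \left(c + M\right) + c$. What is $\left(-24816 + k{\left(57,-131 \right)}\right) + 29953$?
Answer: $5120$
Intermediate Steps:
$k{\left(c,M \right)} = M + 2 c$ ($k{\left(c,M \right)} = \left(M + c\right) + c = M + 2 c$)
$\left(-24816 + k{\left(57,-131 \right)}\right) + 29953 = \left(-24816 + \left(-131 + 2 \cdot 57\right)\right) + 29953 = \left(-24816 + \left(-131 + 114\right)\right) + 29953 = \left(-24816 - 17\right) + 29953 = -24833 + 29953 = 5120$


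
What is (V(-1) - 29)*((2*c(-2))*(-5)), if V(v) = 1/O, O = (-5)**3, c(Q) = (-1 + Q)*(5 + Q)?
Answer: -65268/25 ≈ -2610.7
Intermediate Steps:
O = -125
V(v) = -1/125 (V(v) = 1/(-125) = -1/125)
(V(-1) - 29)*((2*c(-2))*(-5)) = (-1/125 - 29)*((2*(-5 + (-2)**2 + 4*(-2)))*(-5)) = -3626*2*(-5 + 4 - 8)*(-5)/125 = -3626*2*(-9)*(-5)/125 = -(-65268)*(-5)/125 = -3626/125*90 = -65268/25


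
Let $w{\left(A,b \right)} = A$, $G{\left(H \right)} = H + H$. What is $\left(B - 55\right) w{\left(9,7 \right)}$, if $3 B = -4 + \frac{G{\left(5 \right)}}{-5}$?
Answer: $-513$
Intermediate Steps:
$G{\left(H \right)} = 2 H$
$B = -2$ ($B = \frac{-4 + \frac{2 \cdot 5}{-5}}{3} = \frac{-4 - 2}{3} = \frac{1}{3} \left(-6\right) = -2$)
$\left(B - 55\right) w{\left(9,7 \right)} = \left(-2 - 55\right) 9 = \left(-57\right) 9 = -513$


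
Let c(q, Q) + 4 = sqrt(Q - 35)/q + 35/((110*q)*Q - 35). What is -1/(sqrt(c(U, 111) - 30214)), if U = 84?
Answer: I*sqrt(1230726)/sqrt(37190078226 - 29303*sqrt(19)) ≈ 0.0057527*I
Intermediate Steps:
c(q, Q) = -4 + 35/(-35 + 110*Q*q) + sqrt(-35 + Q)/q (c(q, Q) = -4 + (sqrt(Q - 35)/q + 35/((110*q)*Q - 35)) = -4 + (sqrt(-35 + Q)/q + 35/(110*Q*q - 35)) = -4 + (sqrt(-35 + Q)/q + 35/(-35 + 110*Q*q)) = -4 + (35/(-35 + 110*Q*q) + sqrt(-35 + Q)/q) = -4 + 35/(-35 + 110*Q*q) + sqrt(-35 + Q)/q)
-1/(sqrt(c(U, 111) - 30214)) = -1/(sqrt((-7*sqrt(-35 + 111) + 35*84 - 88*111*84**2 + 22*111*84*sqrt(-35 + 111))/(84*(-7 + 22*111*84)) - 30214)) = -1/(sqrt((-14*sqrt(19) + 2940 - 88*111*7056 + 22*111*84*sqrt(76))/(84*(-7 + 205128)) - 30214)) = -1/(sqrt((1/84)*(-14*sqrt(19) + 2940 - 68923008 + 22*111*84*(2*sqrt(19)))/205121 - 30214)) = -1/(sqrt((1/84)*(1/205121)*(-14*sqrt(19) + 2940 - 68923008 + 410256*sqrt(19)) - 30214)) = -1/(sqrt((1/84)*(1/205121)*(-68920068 + 410242*sqrt(19)) - 30214)) = -1/(sqrt((-117211/29303 + sqrt(19)/42) - 30214)) = -1/(sqrt(-885478053/29303 + sqrt(19)/42)) = -1/sqrt(-885478053/29303 + sqrt(19)/42)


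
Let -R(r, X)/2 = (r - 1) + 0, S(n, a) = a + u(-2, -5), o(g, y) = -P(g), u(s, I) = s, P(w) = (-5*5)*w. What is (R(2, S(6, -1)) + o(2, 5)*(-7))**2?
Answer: 123904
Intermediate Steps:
P(w) = -25*w
o(g, y) = 25*g (o(g, y) = -(-25)*g = 25*g)
S(n, a) = -2 + a (S(n, a) = a - 2 = -2 + a)
R(r, X) = 2 - 2*r (R(r, X) = -2*((r - 1) + 0) = -2*((-1 + r) + 0) = -2*(-1 + r) = 2 - 2*r)
(R(2, S(6, -1)) + o(2, 5)*(-7))**2 = ((2 - 2*2) + (25*2)*(-7))**2 = ((2 - 4) + 50*(-7))**2 = (-2 - 350)**2 = (-352)**2 = 123904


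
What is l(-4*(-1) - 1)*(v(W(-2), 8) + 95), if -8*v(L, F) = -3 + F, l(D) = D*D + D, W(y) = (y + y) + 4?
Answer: 2265/2 ≈ 1132.5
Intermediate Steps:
W(y) = 4 + 2*y (W(y) = 2*y + 4 = 4 + 2*y)
l(D) = D + D² (l(D) = D² + D = D + D²)
v(L, F) = 3/8 - F/8 (v(L, F) = -(-3 + F)/8 = 3/8 - F/8)
l(-4*(-1) - 1)*(v(W(-2), 8) + 95) = ((-4*(-1) - 1)*(1 + (-4*(-1) - 1)))*((3/8 - ⅛*8) + 95) = ((4 - 1)*(1 + (4 - 1)))*((3/8 - 1) + 95) = (3*(1 + 3))*(-5/8 + 95) = (3*4)*(755/8) = 12*(755/8) = 2265/2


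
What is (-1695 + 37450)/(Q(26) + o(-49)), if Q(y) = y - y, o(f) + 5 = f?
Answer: -35755/54 ≈ -662.13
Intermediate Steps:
o(f) = -5 + f
Q(y) = 0
(-1695 + 37450)/(Q(26) + o(-49)) = (-1695 + 37450)/(0 + (-5 - 49)) = 35755/(0 - 54) = 35755/(-54) = 35755*(-1/54) = -35755/54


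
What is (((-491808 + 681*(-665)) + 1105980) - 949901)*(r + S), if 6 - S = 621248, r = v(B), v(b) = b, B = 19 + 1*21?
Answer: 489876169988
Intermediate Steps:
B = 40 (B = 19 + 21 = 40)
r = 40
S = -621242 (S = 6 - 1*621248 = 6 - 621248 = -621242)
(((-491808 + 681*(-665)) + 1105980) - 949901)*(r + S) = (((-491808 + 681*(-665)) + 1105980) - 949901)*(40 - 621242) = (((-491808 - 452865) + 1105980) - 949901)*(-621202) = ((-944673 + 1105980) - 949901)*(-621202) = (161307 - 949901)*(-621202) = -788594*(-621202) = 489876169988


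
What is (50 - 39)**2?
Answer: 121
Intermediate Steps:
(50 - 39)**2 = 11**2 = 121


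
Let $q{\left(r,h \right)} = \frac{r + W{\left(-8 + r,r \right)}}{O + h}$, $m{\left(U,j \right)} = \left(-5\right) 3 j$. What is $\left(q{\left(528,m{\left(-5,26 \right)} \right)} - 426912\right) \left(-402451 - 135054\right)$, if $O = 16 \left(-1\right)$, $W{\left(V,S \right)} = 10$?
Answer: $\frac{46582013504525}{203} \approx 2.2947 \cdot 10^{11}$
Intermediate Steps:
$O = -16$
$m{\left(U,j \right)} = - 15 j$
$q{\left(r,h \right)} = \frac{10 + r}{-16 + h}$ ($q{\left(r,h \right)} = \frac{r + 10}{-16 + h} = \frac{10 + r}{-16 + h}$)
$\left(q{\left(528,m{\left(-5,26 \right)} \right)} - 426912\right) \left(-402451 - 135054\right) = \left(\frac{10 + 528}{-16 - 390} - 426912\right) \left(-402451 - 135054\right) = \left(\frac{1}{-16 - 390} \cdot 538 - 426912\right) \left(-537505\right) = \left(\frac{1}{-406} \cdot 538 - 426912\right) \left(-537505\right) = \left(\left(- \frac{1}{406}\right) 538 - 426912\right) \left(-537505\right) = \left(- \frac{269}{203} - 426912\right) \left(-537505\right) = \left(- \frac{86663405}{203}\right) \left(-537505\right) = \frac{46582013504525}{203}$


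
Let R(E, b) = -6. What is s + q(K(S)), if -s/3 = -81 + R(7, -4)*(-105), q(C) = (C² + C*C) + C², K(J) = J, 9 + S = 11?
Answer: -1635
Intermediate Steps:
S = 2 (S = -9 + 11 = 2)
q(C) = 3*C² (q(C) = (C² + C²) + C² = 2*C² + C² = 3*C²)
s = -1647 (s = -3*(-81 - 6*(-105)) = -3*(-81 + 630) = -3*549 = -1647)
s + q(K(S)) = -1647 + 3*2² = -1647 + 3*4 = -1647 + 12 = -1635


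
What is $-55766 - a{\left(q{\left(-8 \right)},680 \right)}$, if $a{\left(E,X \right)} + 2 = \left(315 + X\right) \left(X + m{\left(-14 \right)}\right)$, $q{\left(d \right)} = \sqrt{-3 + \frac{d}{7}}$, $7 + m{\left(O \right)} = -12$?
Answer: $-713459$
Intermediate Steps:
$m{\left(O \right)} = -19$ ($m{\left(O \right)} = -7 - 12 = -19$)
$q{\left(d \right)} = \sqrt{-3 + \frac{d}{7}}$ ($q{\left(d \right)} = \sqrt{-3 + d \frac{1}{7}} = \sqrt{-3 + \frac{d}{7}}$)
$a{\left(E,X \right)} = -2 + \left(-19 + X\right) \left(315 + X\right)$ ($a{\left(E,X \right)} = -2 + \left(315 + X\right) \left(X - 19\right) = -2 + \left(315 + X\right) \left(-19 + X\right) = -2 + \left(-19 + X\right) \left(315 + X\right)$)
$-55766 - a{\left(q{\left(-8 \right)},680 \right)} = -55766 - \left(-5987 + 680^{2} + 296 \cdot 680\right) = -55766 - \left(-5987 + 462400 + 201280\right) = -55766 - 657693 = -713459$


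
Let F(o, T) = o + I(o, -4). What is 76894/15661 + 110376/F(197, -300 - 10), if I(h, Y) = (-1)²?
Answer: 96879086/172271 ≈ 562.36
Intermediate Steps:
I(h, Y) = 1
F(o, T) = 1 + o (F(o, T) = o + 1 = 1 + o)
76894/15661 + 110376/F(197, -300 - 10) = 76894/15661 + 110376/(1 + 197) = 76894*(1/15661) + 110376/198 = 76894/15661 + 110376*(1/198) = 76894/15661 + 6132/11 = 96879086/172271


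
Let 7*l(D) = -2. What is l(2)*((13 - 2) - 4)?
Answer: -2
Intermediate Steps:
l(D) = -2/7 (l(D) = (⅐)*(-2) = -2/7)
l(2)*((13 - 2) - 4) = -2*((13 - 2) - 4)/7 = -2*(11 - 4)/7 = -2/7*7 = -2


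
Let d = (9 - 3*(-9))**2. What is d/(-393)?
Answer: -432/131 ≈ -3.2977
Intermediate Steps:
d = 1296 (d = (9 + 27)**2 = 36**2 = 1296)
d/(-393) = 1296/(-393) = 1296*(-1/393) = -432/131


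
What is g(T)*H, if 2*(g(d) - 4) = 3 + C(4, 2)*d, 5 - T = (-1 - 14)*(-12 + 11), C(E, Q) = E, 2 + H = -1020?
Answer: 14819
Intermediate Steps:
H = -1022 (H = -2 - 1020 = -1022)
T = -10 (T = 5 - (-1 - 14)*(-12 + 11) = 5 - (-15)*(-1) = 5 - 1*15 = 5 - 15 = -10)
g(d) = 11/2 + 2*d (g(d) = 4 + (3 + 4*d)/2 = 4 + (3/2 + 2*d) = 11/2 + 2*d)
g(T)*H = (11/2 + 2*(-10))*(-1022) = (11/2 - 20)*(-1022) = -29/2*(-1022) = 14819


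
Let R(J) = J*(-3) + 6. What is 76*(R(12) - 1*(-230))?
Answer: 15200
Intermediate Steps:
R(J) = 6 - 3*J (R(J) = -3*J + 6 = 6 - 3*J)
76*(R(12) - 1*(-230)) = 76*((6 - 3*12) - 1*(-230)) = 76*((6 - 36) + 230) = 76*(-30 + 230) = 76*200 = 15200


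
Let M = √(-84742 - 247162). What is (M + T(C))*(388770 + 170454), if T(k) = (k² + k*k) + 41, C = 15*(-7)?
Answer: 12353817384 + 4473792*I*√5186 ≈ 1.2354e+10 + 3.2217e+8*I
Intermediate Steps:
M = 8*I*√5186 (M = √(-331904) = 8*I*√5186 ≈ 576.11*I)
C = -105
T(k) = 41 + 2*k² (T(k) = (k² + k²) + 41 = 2*k² + 41 = 41 + 2*k²)
(M + T(C))*(388770 + 170454) = (8*I*√5186 + (41 + 2*(-105)²))*(388770 + 170454) = (8*I*√5186 + (41 + 2*11025))*559224 = (8*I*√5186 + (41 + 22050))*559224 = (8*I*√5186 + 22091)*559224 = (22091 + 8*I*√5186)*559224 = 12353817384 + 4473792*I*√5186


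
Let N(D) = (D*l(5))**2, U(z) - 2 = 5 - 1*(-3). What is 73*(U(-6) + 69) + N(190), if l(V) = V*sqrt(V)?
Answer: 4518267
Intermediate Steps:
l(V) = V**(3/2)
U(z) = 10 (U(z) = 2 + (5 - 1*(-3)) = 2 + (5 + 3) = 2 + 8 = 10)
N(D) = 125*D**2 (N(D) = (D*5**(3/2))**2 = (D*(5*sqrt(5)))**2 = (5*D*sqrt(5))**2 = 125*D**2)
73*(U(-6) + 69) + N(190) = 73*(10 + 69) + 125*190**2 = 73*79 + 125*36100 = 5767 + 4512500 = 4518267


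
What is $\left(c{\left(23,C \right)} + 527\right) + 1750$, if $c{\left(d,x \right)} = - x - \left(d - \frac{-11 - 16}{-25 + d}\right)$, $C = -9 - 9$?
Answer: $\frac{4571}{2} \approx 2285.5$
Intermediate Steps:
$C = -18$
$c{\left(d,x \right)} = - d - x - \frac{27}{-25 + d}$ ($c{\left(d,x \right)} = - x - \left(d + \frac{27}{-25 + d}\right) = - d - x - \frac{27}{-25 + d}$)
$\left(c{\left(23,C \right)} + 527\right) + 1750 = \left(\frac{-27 - 23^{2} + 25 \cdot 23 + 25 \left(-18\right) - 23 \left(-18\right)}{-25 + 23} + 527\right) + 1750 = \left(\frac{-27 - 529 + 575 - 450 + 414}{-2} + 527\right) + 1750 = \left(- \frac{-27 - 529 + 575 - 450 + 414}{2} + 527\right) + 1750 = \left(\left(- \frac{1}{2}\right) \left(-17\right) + 527\right) + 1750 = \left(\frac{17}{2} + 527\right) + 1750 = \frac{1071}{2} + 1750 = \frac{4571}{2}$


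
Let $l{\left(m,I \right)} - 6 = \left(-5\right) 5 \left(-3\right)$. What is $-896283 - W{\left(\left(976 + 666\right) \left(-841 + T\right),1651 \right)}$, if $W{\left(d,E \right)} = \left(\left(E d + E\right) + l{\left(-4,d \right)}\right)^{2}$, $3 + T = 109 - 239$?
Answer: $-6972006705012658459$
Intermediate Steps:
$T = -133$ ($T = -3 + \left(109 - 239\right) = -3 - 130 = -133$)
$l{\left(m,I \right)} = 81$ ($l{\left(m,I \right)} = 6 + \left(-5\right) 5 \left(-3\right) = 6 - -75 = 6 + 75 = 81$)
$W{\left(d,E \right)} = \left(81 + E + E d\right)^{2}$ ($W{\left(d,E \right)} = \left(\left(E d + E\right) + 81\right)^{2} = \left(\left(E + E d\right) + 81\right)^{2} = \left(81 + E + E d\right)^{2}$)
$-896283 - W{\left(\left(976 + 666\right) \left(-841 + T\right),1651 \right)} = -896283 - \left(81 + 1651 + 1651 \left(976 + 666\right) \left(-841 - 133\right)\right)^{2} = -896283 - \left(81 + 1651 + 1651 \cdot 1642 \left(-974\right)\right)^{2} = -896283 - \left(81 + 1651 + 1651 \left(-1599308\right)\right)^{2} = -896283 - \left(81 + 1651 - 2640457508\right)^{2} = -896283 - \left(-2640455776\right)^{2} = -896283 - 6972006705011762176 = -6972006705012658459$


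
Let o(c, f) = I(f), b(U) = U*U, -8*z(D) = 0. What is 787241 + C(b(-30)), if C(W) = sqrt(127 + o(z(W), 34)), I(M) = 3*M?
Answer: 787241 + sqrt(229) ≈ 7.8726e+5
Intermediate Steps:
z(D) = 0 (z(D) = -1/8*0 = 0)
b(U) = U**2
o(c, f) = 3*f
C(W) = sqrt(229) (C(W) = sqrt(127 + 3*34) = sqrt(127 + 102) = sqrt(229))
787241 + C(b(-30)) = 787241 + sqrt(229)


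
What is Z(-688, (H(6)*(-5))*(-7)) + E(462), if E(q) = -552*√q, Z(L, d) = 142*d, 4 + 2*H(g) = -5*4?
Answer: -59640 - 552*√462 ≈ -71505.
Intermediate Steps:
H(g) = -12 (H(g) = -2 + (-5*4)/2 = -2 + (½)*(-20) = -2 - 10 = -12)
Z(-688, (H(6)*(-5))*(-7)) + E(462) = 142*(-12*(-5)*(-7)) - 552*√462 = 142*(60*(-7)) - 552*√462 = 142*(-420) - 552*√462 = -59640 - 552*√462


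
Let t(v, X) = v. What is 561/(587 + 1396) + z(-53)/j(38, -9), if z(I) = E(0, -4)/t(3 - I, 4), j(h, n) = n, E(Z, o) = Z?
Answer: 187/661 ≈ 0.28290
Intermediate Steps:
z(I) = 0 (z(I) = 0/(3 - I) = 0)
561/(587 + 1396) + z(-53)/j(38, -9) = 561/(587 + 1396) + 0/(-9) = 561/1983 + 0*(-⅑) = 561*(1/1983) + 0 = 187/661 + 0 = 187/661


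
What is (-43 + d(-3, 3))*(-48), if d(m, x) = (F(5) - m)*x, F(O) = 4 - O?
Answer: 1776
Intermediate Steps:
d(m, x) = x*(-1 - m) (d(m, x) = ((4 - 1*5) - m)*x = ((4 - 5) - m)*x = (-1 - m)*x = x*(-1 - m))
(-43 + d(-3, 3))*(-48) = (-43 - 1*3*(1 - 3))*(-48) = (-43 - 1*3*(-2))*(-48) = (-43 + 6)*(-48) = -37*(-48) = 1776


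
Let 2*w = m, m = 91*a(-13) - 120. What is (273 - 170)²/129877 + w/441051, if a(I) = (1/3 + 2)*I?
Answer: 26952393197/343694284362 ≈ 0.078420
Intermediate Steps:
a(I) = 7*I/3 (a(I) = (⅓ + 2)*I = 7*I/3)
m = -8641/3 (m = 91*((7/3)*(-13)) - 120 = 91*(-91/3) - 120 = -8281/3 - 120 = -8641/3 ≈ -2880.3)
w = -8641/6 (w = (½)*(-8641/3) = -8641/6 ≈ -1440.2)
(273 - 170)²/129877 + w/441051 = (273 - 170)²/129877 - 8641/6/441051 = 103²*(1/129877) - 8641/6*1/441051 = 10609*(1/129877) - 8641/2646306 = 10609/129877 - 8641/2646306 = 26952393197/343694284362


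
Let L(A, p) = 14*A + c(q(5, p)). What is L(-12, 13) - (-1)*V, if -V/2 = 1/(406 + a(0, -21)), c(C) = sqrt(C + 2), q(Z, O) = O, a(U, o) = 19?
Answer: -71402/425 + sqrt(15) ≈ -164.13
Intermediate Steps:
c(C) = sqrt(2 + C)
V = -2/425 (V = -2/(406 + 19) = -2/425 ≈ -0.0047059)
L(A, p) = sqrt(2 + p) + 14*A (L(A, p) = 14*A + sqrt(2 + p) = sqrt(2 + p) + 14*A)
L(-12, 13) - (-1)*V = (sqrt(2 + 13) + 14*(-12)) - (-1)*(-2)/425 = (sqrt(15) - 168) - 1*2/425 = (-168 + sqrt(15)) - 2/425 = -71402/425 + sqrt(15)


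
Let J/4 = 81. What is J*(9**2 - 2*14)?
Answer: 17172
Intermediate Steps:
J = 324 (J = 4*81 = 324)
J*(9**2 - 2*14) = 324*(9**2 - 2*14) = 324*(81 - 28) = 324*53 = 17172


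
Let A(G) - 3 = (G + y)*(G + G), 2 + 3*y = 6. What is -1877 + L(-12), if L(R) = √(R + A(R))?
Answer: -1877 + √247 ≈ -1861.3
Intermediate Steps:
y = 4/3 (y = -⅔ + (⅓)*6 = -⅔ + 2 = 4/3 ≈ 1.3333)
A(G) = 3 + 2*G*(4/3 + G) (A(G) = 3 + (G + 4/3)*(G + G) = 3 + (4/3 + G)*(2*G) = 3 + 2*G*(4/3 + G))
L(R) = √(3 + 2*R² + 11*R/3) (L(R) = √(R + (3 + 2*R² + 8*R/3)) = √(3 + 2*R² + 11*R/3))
-1877 + L(-12) = -1877 + √(27 + 18*(-12)² + 33*(-12))/3 = -1877 + √(27 + 18*144 - 396)/3 = -1877 + √(27 + 2592 - 396)/3 = -1877 + √2223/3 = -1877 + (3*√247)/3 = -1877 + √247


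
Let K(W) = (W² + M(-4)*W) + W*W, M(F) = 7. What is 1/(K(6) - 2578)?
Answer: -1/2464 ≈ -0.00040584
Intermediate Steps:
K(W) = 2*W² + 7*W (K(W) = (W² + 7*W) + W*W = (W² + 7*W) + W² = 2*W² + 7*W)
1/(K(6) - 2578) = 1/(6*(7 + 2*6) - 2578) = 1/(6*(7 + 12) - 2578) = 1/(6*19 - 2578) = 1/(114 - 2578) = 1/(-2464) = -1/2464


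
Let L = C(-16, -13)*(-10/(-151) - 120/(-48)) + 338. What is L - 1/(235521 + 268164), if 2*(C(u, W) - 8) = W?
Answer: 103999367141/304225740 ≈ 341.85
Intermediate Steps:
C(u, W) = 8 + W/2
L = 206477/604 (L = (8 + (½)*(-13))*(-10/(-151) - 120/(-48)) + 338 = (8 - 13/2)*(-10*(-1/151) - 120*(-1/48)) + 338 = 3*(10/151 + 5/2)/2 + 338 = (3/2)*(775/302) + 338 = 2325/604 + 338 = 206477/604 ≈ 341.85)
L - 1/(235521 + 268164) = 206477/604 - 1/(235521 + 268164) = 206477/604 - 1/503685 = 103999367141/304225740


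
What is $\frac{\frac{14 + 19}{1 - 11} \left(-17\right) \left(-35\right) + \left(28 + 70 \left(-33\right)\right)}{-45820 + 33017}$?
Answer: $\frac{1213}{3658} \approx 0.3316$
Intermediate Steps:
$\frac{\frac{14 + 19}{1 - 11} \left(-17\right) \left(-35\right) + \left(28 + 70 \left(-33\right)\right)}{-45820 + 33017} = \frac{\frac{33}{-10} \left(-17\right) \left(-35\right) + \left(28 - 2310\right)}{-12803} = \left(33 \left(- \frac{1}{10}\right) \left(-17\right) \left(-35\right) - 2282\right) \left(- \frac{1}{12803}\right) = \left(\left(- \frac{33}{10}\right) \left(-17\right) \left(-35\right) - 2282\right) \left(- \frac{1}{12803}\right) = \left(\frac{561}{10} \left(-35\right) - 2282\right) \left(- \frac{1}{12803}\right) = \left(- \frac{3927}{2} - 2282\right) \left(- \frac{1}{12803}\right) = \left(- \frac{8491}{2}\right) \left(- \frac{1}{12803}\right) = \frac{1213}{3658}$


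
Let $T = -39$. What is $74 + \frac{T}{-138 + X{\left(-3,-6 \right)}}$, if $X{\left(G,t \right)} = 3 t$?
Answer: $\frac{297}{4} \approx 74.25$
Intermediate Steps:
$74 + \frac{T}{-138 + X{\left(-3,-6 \right)}} = 74 + \frac{1}{-138 + 3 \left(-6\right)} \left(-39\right) = 74 + \frac{1}{-138 - 18} \left(-39\right) = 74 + \frac{1}{-156} \left(-39\right) = 74 - - \frac{1}{4} = 74 + \frac{1}{4} = \frac{297}{4}$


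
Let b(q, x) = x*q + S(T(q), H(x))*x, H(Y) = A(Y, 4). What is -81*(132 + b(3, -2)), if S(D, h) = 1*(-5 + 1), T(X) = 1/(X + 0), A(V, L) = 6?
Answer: -10854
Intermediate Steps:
H(Y) = 6
T(X) = 1/X
S(D, h) = -4 (S(D, h) = 1*(-4) = -4)
b(q, x) = -4*x + q*x (b(q, x) = x*q - 4*x = q*x - 4*x = -4*x + q*x)
-81*(132 + b(3, -2)) = -81*(132 - 2*(-4 + 3)) = -81*(132 - 2*(-1)) = -81*(132 + 2) = -81*134 = -10854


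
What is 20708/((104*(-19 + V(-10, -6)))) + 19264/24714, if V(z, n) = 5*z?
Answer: -15564127/7389486 ≈ -2.1063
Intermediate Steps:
20708/((104*(-19 + V(-10, -6)))) + 19264/24714 = 20708/((104*(-19 + 5*(-10)))) + 19264/24714 = 20708/((104*(-19 - 50))) + 19264*(1/24714) = 20708/((104*(-69))) + 9632/12357 = 20708/(-7176) + 9632/12357 = 20708*(-1/7176) + 9632/12357 = -5177/1794 + 9632/12357 = -15564127/7389486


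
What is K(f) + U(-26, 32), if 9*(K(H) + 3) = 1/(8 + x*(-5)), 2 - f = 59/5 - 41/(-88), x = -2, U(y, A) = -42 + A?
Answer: -2105/162 ≈ -12.994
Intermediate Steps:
f = -4517/440 (f = 2 - (59/5 - 41/(-88)) = 2 - (59*(⅕) - 41*(-1/88)) = 2 - (59/5 + 41/88) = 2 - 1*5397/440 = 2 - 5397/440 = -4517/440 ≈ -10.266)
K(H) = -485/162 (K(H) = -3 + 1/(9*(8 - 2*(-5))) = -3 + 1/(9*(8 + 10)) = -3 + (⅑)/18 = -3 + (⅑)*(1/18) = -3 + 1/162 = -485/162)
K(f) + U(-26, 32) = -485/162 + (-42 + 32) = -485/162 - 10 = -2105/162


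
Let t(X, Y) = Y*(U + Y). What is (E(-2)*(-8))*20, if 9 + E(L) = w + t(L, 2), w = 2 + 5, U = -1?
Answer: 0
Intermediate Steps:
t(X, Y) = Y*(-1 + Y)
w = 7
E(L) = 0 (E(L) = -9 + (7 + 2*(-1 + 2)) = -9 + (7 + 2*1) = -9 + (7 + 2) = -9 + 9 = 0)
(E(-2)*(-8))*20 = (0*(-8))*20 = 0*20 = 0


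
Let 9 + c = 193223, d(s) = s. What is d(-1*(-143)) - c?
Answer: -193071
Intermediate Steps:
c = 193214 (c = -9 + 193223 = 193214)
d(-1*(-143)) - c = -1*(-143) - 1*193214 = 143 - 193214 = -193071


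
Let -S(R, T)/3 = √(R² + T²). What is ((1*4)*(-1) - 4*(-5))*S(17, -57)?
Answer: -48*√3538 ≈ -2855.1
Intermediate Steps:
S(R, T) = -3*√(R² + T²)
((1*4)*(-1) - 4*(-5))*S(17, -57) = ((1*4)*(-1) - 4*(-5))*(-3*√(17² + (-57)²)) = (4*(-1) + 20)*(-3*√(289 + 3249)) = (-4 + 20)*(-3*√3538) = 16*(-3*√3538) = -48*√3538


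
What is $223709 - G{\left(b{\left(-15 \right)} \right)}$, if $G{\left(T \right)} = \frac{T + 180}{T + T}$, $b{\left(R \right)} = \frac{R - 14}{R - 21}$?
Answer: $\frac{12968613}{58} \approx 2.236 \cdot 10^{5}$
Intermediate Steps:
$b{\left(R \right)} = \frac{-14 + R}{-21 + R}$
$G{\left(T \right)} = \frac{180 + T}{2 T}$
$223709 - G{\left(b{\left(-15 \right)} \right)} = 223709 - \frac{180 + \frac{-14 - 15}{-21 - 15}}{2 \frac{-14 - 15}{-21 - 15}} = 223709 - \frac{180 + \frac{1}{-36} \left(-29\right)}{2 \frac{1}{-36} \left(-29\right)} = 223709 - \frac{180 - - \frac{29}{36}}{2 \left(\left(- \frac{1}{36}\right) \left(-29\right)\right)} = 223709 - \frac{180 + \frac{29}{36}}{2 \cdot \frac{29}{36}} = 223709 - \frac{1}{2} \cdot \frac{36}{29} \cdot \frac{6509}{36} = 223709 - \frac{6509}{58} = \frac{12968613}{58}$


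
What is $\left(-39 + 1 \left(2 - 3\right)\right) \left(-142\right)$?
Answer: $5680$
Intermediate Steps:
$\left(-39 + 1 \left(2 - 3\right)\right) \left(-142\right) = \left(-39 + 1 \left(-1\right)\right) \left(-142\right) = \left(-39 - 1\right) \left(-142\right) = \left(-40\right) \left(-142\right) = 5680$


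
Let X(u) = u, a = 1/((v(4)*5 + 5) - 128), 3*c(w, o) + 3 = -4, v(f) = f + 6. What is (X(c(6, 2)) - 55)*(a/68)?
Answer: 43/3723 ≈ 0.011550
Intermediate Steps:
v(f) = 6 + f
c(w, o) = -7/3 (c(w, o) = -1 + (⅓)*(-4) = -1 - 4/3 = -7/3)
a = -1/73 (a = 1/(((6 + 4)*5 + 5) - 128) = 1/((10*5 + 5) - 128) = 1/((50 + 5) - 128) = 1/(55 - 128) = 1/(-73) = -1/73 ≈ -0.013699)
(X(c(6, 2)) - 55)*(a/68) = (-7/3 - 55)*(-1/73/68) = -(-172)/(219*68) = -172/3*(-1/4964) = 43/3723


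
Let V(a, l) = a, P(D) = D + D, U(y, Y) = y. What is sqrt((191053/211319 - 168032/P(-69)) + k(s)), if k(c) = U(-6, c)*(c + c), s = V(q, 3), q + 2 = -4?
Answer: sqrt(274373691604411083)/14581011 ≈ 35.924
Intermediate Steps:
P(D) = 2*D
q = -6 (q = -2 - 4 = -6)
s = -6
k(c) = -12*c (k(c) = -6*(c + c) = -12*c)
sqrt((191053/211319 - 168032/P(-69)) + k(s)) = sqrt((191053/211319 - 168032/(2*(-69))) - 12*(-6)) = sqrt((191053*(1/211319) - 168032/(-138)) + 72) = sqrt((191053/211319 - 168032*(-1/138)) + 72) = sqrt((191053/211319 + 84016/69) + 72) = sqrt(17767359761/14581011 + 72) = sqrt(18817192553/14581011) = sqrt(274373691604411083)/14581011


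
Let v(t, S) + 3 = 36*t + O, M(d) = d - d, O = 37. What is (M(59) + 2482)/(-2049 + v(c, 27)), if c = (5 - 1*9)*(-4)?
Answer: -2482/1439 ≈ -1.7248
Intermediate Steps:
c = 16 (c = (5 - 9)*(-4) = -4*(-4) = 16)
M(d) = 0
v(t, S) = 34 + 36*t (v(t, S) = -3 + (36*t + 37) = -3 + (37 + 36*t) = 34 + 36*t)
(M(59) + 2482)/(-2049 + v(c, 27)) = (0 + 2482)/(-2049 + (34 + 36*16)) = 2482/(-2049 + (34 + 576)) = 2482/(-2049 + 610) = 2482/(-1439) = 2482*(-1/1439) = -2482/1439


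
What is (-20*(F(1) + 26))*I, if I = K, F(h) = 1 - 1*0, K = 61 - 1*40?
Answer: -11340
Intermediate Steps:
K = 21 (K = 61 - 40 = 21)
F(h) = 1 (F(h) = 1 + 0 = 1)
I = 21
(-20*(F(1) + 26))*I = -20*(1 + 26)*21 = -20*27*21 = -540*21 = -11340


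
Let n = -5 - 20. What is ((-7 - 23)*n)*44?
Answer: 33000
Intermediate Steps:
n = -25
((-7 - 23)*n)*44 = ((-7 - 23)*(-25))*44 = -30*(-25)*44 = 750*44 = 33000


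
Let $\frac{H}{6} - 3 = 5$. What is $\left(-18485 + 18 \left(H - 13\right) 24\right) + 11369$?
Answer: $8004$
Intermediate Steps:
$H = 48$ ($H = 18 + 6 \cdot 5 = 18 + 30 = 48$)
$\left(-18485 + 18 \left(H - 13\right) 24\right) + 11369 = \left(-18485 + 18 \left(48 - 13\right) 24\right) + 11369 = \left(-18485 + 18 \cdot 35 \cdot 24\right) + 11369 = \left(-18485 + 630 \cdot 24\right) + 11369 = \left(-18485 + 15120\right) + 11369 = -3365 + 11369 = 8004$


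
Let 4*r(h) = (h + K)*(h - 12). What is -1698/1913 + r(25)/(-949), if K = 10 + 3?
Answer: -284255/279298 ≈ -1.0177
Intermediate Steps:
K = 13
r(h) = (-12 + h)*(13 + h)/4 (r(h) = ((h + 13)*(h - 12))/4 = ((13 + h)*(-12 + h))/4 = ((-12 + h)*(13 + h))/4 = (-12 + h)*(13 + h)/4)
-1698/1913 + r(25)/(-949) = -1698/1913 + (-39 + (¼)*25 + (¼)*25²)/(-949) = -1698*1/1913 + (-39 + 25/4 + (¼)*625)*(-1/949) = -1698/1913 + (-39 + 25/4 + 625/4)*(-1/949) = -1698/1913 + (247/2)*(-1/949) = -1698/1913 - 19/146 = -284255/279298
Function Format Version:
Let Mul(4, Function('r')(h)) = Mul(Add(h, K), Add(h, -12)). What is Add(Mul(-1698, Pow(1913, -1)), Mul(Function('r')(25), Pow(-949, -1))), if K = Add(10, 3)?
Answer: Rational(-284255, 279298) ≈ -1.0177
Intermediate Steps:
K = 13
Function('r')(h) = Mul(Rational(1, 4), Add(-12, h), Add(13, h)) (Function('r')(h) = Mul(Rational(1, 4), Mul(Add(h, 13), Add(h, -12))) = Mul(Rational(1, 4), Mul(Add(13, h), Add(-12, h))) = Mul(Rational(1, 4), Mul(Add(-12, h), Add(13, h))) = Mul(Rational(1, 4), Add(-12, h), Add(13, h)))
Add(Mul(-1698, Pow(1913, -1)), Mul(Function('r')(25), Pow(-949, -1))) = Add(Mul(-1698, Pow(1913, -1)), Mul(Add(-39, Mul(Rational(1, 4), 25), Mul(Rational(1, 4), Pow(25, 2))), Pow(-949, -1))) = Add(Mul(-1698, Rational(1, 1913)), Mul(Add(-39, Rational(25, 4), Mul(Rational(1, 4), 625)), Rational(-1, 949))) = Add(Rational(-1698, 1913), Mul(Add(-39, Rational(25, 4), Rational(625, 4)), Rational(-1, 949))) = Add(Rational(-1698, 1913), Mul(Rational(247, 2), Rational(-1, 949))) = Add(Rational(-1698, 1913), Rational(-19, 146)) = Rational(-284255, 279298)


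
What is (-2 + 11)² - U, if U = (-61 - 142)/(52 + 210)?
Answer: 21425/262 ≈ 81.775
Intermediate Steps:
U = -203/262 ≈ -0.77481
(-2 + 11)² - U = (-2 + 11)² - 1*(-203/262) = 9² + 203/262 = 81 + 203/262 = 21425/262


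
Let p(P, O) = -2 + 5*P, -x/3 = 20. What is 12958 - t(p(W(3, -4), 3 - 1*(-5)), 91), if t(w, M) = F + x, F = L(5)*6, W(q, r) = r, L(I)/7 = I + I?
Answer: 12598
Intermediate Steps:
L(I) = 14*I (L(I) = 7*(I + I) = 7*(2*I) = 14*I)
x = -60 (x = -3*20 = -60)
F = 420 (F = (14*5)*6 = 70*6 = 420)
t(w, M) = 360 (t(w, M) = 420 - 60 = 360)
12958 - t(p(W(3, -4), 3 - 1*(-5)), 91) = 12958 - 1*360 = 12958 - 360 = 12598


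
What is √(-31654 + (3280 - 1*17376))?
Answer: 5*I*√1830 ≈ 213.89*I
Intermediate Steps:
√(-31654 + (3280 - 1*17376)) = √(-31654 + (3280 - 17376)) = √(-31654 - 14096) = √(-45750) = 5*I*√1830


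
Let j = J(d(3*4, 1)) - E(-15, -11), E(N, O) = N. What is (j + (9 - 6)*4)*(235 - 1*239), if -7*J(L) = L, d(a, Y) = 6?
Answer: -732/7 ≈ -104.57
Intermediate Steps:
J(L) = -L/7
j = 99/7 (j = -⅐*6 - 1*(-15) = -6/7 + 15 = 99/7 ≈ 14.143)
(j + (9 - 6)*4)*(235 - 1*239) = (99/7 + (9 - 6)*4)*(235 - 1*239) = (99/7 + 3*4)*(235 - 239) = (99/7 + 12)*(-4) = (183/7)*(-4) = -732/7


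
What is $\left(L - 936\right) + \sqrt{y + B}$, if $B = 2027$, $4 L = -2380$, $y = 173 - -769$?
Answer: $-1531 + \sqrt{2969} \approx -1476.5$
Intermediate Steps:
$y = 942$ ($y = 173 + 769 = 942$)
$L = -595$ ($L = \frac{1}{4} \left(-2380\right) = -595$)
$\left(L - 936\right) + \sqrt{y + B} = \left(-595 - 936\right) + \sqrt{942 + 2027} = -1531 + \sqrt{2969}$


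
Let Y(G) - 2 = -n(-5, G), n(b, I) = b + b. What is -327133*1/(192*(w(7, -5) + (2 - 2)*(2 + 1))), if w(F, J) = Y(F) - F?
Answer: -327133/960 ≈ -340.76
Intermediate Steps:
n(b, I) = 2*b
Y(G) = 12 (Y(G) = 2 - 2*(-5) = 2 - 1*(-10) = 2 + 10 = 12)
w(F, J) = 12 - F
-327133*1/(192*(w(7, -5) + (2 - 2)*(2 + 1))) = -327133*1/(192*((12 - 1*7) + (2 - 2)*(2 + 1))) = -327133*1/(192*((12 - 7) + 0*3)) = -327133*1/(192*(5 + 0)) = -327133/((-(-192)*5)) = -327133/((-6*(-160))) = -327133/960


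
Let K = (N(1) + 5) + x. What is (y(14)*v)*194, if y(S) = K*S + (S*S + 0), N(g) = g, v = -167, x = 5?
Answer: -11339300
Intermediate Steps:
K = 11 (K = (1 + 5) + 5 = 6 + 5 = 11)
y(S) = S² + 11*S (y(S) = 11*S + (S*S + 0) = 11*S + (S² + 0) = 11*S + S² = S² + 11*S)
(y(14)*v)*194 = ((14*(11 + 14))*(-167))*194 = ((14*25)*(-167))*194 = (350*(-167))*194 = -58450*194 = -11339300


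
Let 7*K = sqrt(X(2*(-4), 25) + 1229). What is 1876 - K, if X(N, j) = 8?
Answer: 1876 - sqrt(1237)/7 ≈ 1871.0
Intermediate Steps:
K = sqrt(1237)/7 (K = sqrt(8 + 1229)/7 = sqrt(1237)/7 ≈ 5.0244)
1876 - K = 1876 - sqrt(1237)/7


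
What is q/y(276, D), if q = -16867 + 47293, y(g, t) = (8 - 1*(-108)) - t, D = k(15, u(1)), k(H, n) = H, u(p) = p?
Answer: 30426/101 ≈ 301.25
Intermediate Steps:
D = 15
y(g, t) = 116 - t (y(g, t) = (8 + 108) - t = 116 - t)
q = 30426
q/y(276, D) = 30426/(116 - 1*15) = 30426/(116 - 15) = 30426/101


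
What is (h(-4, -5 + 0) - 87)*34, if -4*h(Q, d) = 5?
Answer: -6001/2 ≈ -3000.5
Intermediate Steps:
h(Q, d) = -5/4 (h(Q, d) = -¼*5 = -5/4)
(h(-4, -5 + 0) - 87)*34 = (-5/4 - 87)*34 = -353/4*34 = -6001/2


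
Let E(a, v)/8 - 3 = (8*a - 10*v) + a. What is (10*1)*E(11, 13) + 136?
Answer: -2104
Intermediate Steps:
E(a, v) = 24 - 80*v + 72*a (E(a, v) = 24 + 8*((8*a - 10*v) + a) = 24 + 8*((-10*v + 8*a) + a) = 24 + 8*(-10*v + 9*a) = 24 + (-80*v + 72*a) = 24 - 80*v + 72*a)
(10*1)*E(11, 13) + 136 = (10*1)*(24 - 80*13 + 72*11) + 136 = 10*(24 - 1040 + 792) + 136 = 10*(-224) + 136 = -2240 + 136 = -2104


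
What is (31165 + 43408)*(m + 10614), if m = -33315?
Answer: -1692881673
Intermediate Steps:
(31165 + 43408)*(m + 10614) = (31165 + 43408)*(-33315 + 10614) = 74573*(-22701) = -1692881673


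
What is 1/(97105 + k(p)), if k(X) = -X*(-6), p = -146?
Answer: 1/96229 ≈ 1.0392e-5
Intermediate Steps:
k(X) = 6*X
1/(97105 + k(p)) = 1/(97105 + 6*(-146)) = 1/(97105 - 876) = 1/96229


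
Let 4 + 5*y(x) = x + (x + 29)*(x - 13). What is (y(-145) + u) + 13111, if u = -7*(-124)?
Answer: 88074/5 ≈ 17615.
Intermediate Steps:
u = 868
y(x) = -⅘ + x/5 + (-13 + x)*(29 + x)/5 (y(x) = -⅘ + (x + (x + 29)*(x - 13))/5 = -⅘ + (x + (29 + x)*(-13 + x))/5 = -⅘ + (x + (-13 + x)*(29 + x))/5 = -⅘ + (x/5 + (-13 + x)*(29 + x)/5) = -⅘ + x/5 + (-13 + x)*(29 + x)/5)
(y(-145) + u) + 13111 = ((-381/5 + (⅕)*(-145)² + (17/5)*(-145)) + 868) + 13111 = ((-381/5 + (⅕)*21025 - 493) + 868) + 13111 = ((-381/5 + 4205 - 493) + 868) + 13111 = (18179/5 + 868) + 13111 = 22519/5 + 13111 = 88074/5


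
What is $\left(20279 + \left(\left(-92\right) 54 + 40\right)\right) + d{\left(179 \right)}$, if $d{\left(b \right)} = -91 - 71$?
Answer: $15189$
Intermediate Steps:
$d{\left(b \right)} = -162$ ($d{\left(b \right)} = -91 - 71 = -162$)
$\left(20279 + \left(\left(-92\right) 54 + 40\right)\right) + d{\left(179 \right)} = \left(20279 + \left(\left(-92\right) 54 + 40\right)\right) - 162 = \left(20279 + \left(-4968 + 40\right)\right) - 162 = \left(20279 - 4928\right) - 162 = 15351 - 162 = 15189$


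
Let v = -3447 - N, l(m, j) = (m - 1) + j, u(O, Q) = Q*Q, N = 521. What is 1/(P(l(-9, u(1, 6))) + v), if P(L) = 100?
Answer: -1/3868 ≈ -0.00025853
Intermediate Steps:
u(O, Q) = Q**2
l(m, j) = -1 + j + m (l(m, j) = (-1 + m) + j = -1 + j + m)
v = -3968 (v = -3447 - 1*521 = -3447 - 521 = -3968)
1/(P(l(-9, u(1, 6))) + v) = 1/(100 - 3968) = 1/(-3868) = -1/3868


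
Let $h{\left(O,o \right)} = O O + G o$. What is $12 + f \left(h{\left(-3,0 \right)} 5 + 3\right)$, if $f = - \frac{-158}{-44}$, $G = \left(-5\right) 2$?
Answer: $- \frac{1764}{11} \approx -160.36$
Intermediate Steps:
$G = -10$
$f = - \frac{79}{22}$ ($f = - \frac{\left(-158\right) \left(-1\right)}{44} = \left(-1\right) \frac{79}{22} = - \frac{79}{22} \approx -3.5909$)
$h{\left(O,o \right)} = O^{2} - 10 o$ ($h{\left(O,o \right)} = O O - 10 o = O^{2} - 10 o$)
$12 + f \left(h{\left(-3,0 \right)} 5 + 3\right) = 12 - \frac{79 \left(\left(\left(-3\right)^{2} - 0\right) 5 + 3\right)}{22} = 12 - \frac{79 \left(\left(9 + 0\right) 5 + 3\right)}{22} = 12 - \frac{79 \left(9 \cdot 5 + 3\right)}{22} = 12 - \frac{79 \left(45 + 3\right)}{22} = 12 - \frac{1896}{11} = - \frac{1764}{11}$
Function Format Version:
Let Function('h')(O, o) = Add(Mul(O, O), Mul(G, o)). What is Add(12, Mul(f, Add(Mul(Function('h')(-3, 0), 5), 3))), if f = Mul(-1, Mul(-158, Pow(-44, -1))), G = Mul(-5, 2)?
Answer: Rational(-1764, 11) ≈ -160.36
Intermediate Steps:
G = -10
f = Rational(-79, 22) (f = Mul(-1, Mul(-158, Rational(-1, 44))) = Mul(-1, Rational(79, 22)) = Rational(-79, 22) ≈ -3.5909)
Function('h')(O, o) = Add(Pow(O, 2), Mul(-10, o)) (Function('h')(O, o) = Add(Mul(O, O), Mul(-10, o)) = Add(Pow(O, 2), Mul(-10, o)))
Add(12, Mul(f, Add(Mul(Function('h')(-3, 0), 5), 3))) = Add(12, Mul(Rational(-79, 22), Add(Mul(Add(Pow(-3, 2), Mul(-10, 0)), 5), 3))) = Add(12, Mul(Rational(-79, 22), Add(Mul(Add(9, 0), 5), 3))) = Add(12, Mul(Rational(-79, 22), Add(Mul(9, 5), 3))) = Add(12, Mul(Rational(-79, 22), Add(45, 3))) = Add(12, Mul(Rational(-79, 22), 48)) = Add(12, Rational(-1896, 11)) = Rational(-1764, 11)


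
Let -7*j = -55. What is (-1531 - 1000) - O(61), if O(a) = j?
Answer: -17772/7 ≈ -2538.9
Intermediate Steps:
j = 55/7 (j = -1/7*(-55) = 55/7 ≈ 7.8571)
O(a) = 55/7
(-1531 - 1000) - O(61) = (-1531 - 1000) - 1*55/7 = -2531 - 55/7 = -17772/7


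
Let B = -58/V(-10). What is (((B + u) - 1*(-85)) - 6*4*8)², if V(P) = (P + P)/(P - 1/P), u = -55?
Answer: 363703041/10000 ≈ 36370.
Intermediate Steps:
V(P) = 2*P/(P - 1/P) (V(P) = (2*P)/(P - 1/P) = 2*P/(P - 1/P))
B = -2871/100 (B = -58/(2*(-10)²/(-1 + (-10)²)) = -58/(2*100/(-1 + 100)) = -58/(2*100/99) = -58/(2*100*(1/99)) = -58/200/99 = -58*99/200 = -2871/100 ≈ -28.710)
(((B + u) - 1*(-85)) - 6*4*8)² = (((-2871/100 - 55) - 1*(-85)) - 6*4*8)² = ((-8371/100 + 85) - 24*8)² = (129/100 - 192)² = (-19071/100)² = 363703041/10000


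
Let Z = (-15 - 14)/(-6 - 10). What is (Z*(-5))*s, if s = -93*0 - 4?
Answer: 145/4 ≈ 36.250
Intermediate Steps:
Z = 29/16 (Z = -29/(-16) = -29*(-1/16) = 29/16 ≈ 1.8125)
s = -4 (s = 0 - 4 = -4)
(Z*(-5))*s = ((29/16)*(-5))*(-4) = -145/16*(-4) = 145/4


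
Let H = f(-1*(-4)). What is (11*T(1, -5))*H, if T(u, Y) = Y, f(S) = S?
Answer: -220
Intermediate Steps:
H = 4 (H = -1*(-4) = 4)
(11*T(1, -5))*H = (11*(-5))*4 = -55*4 = -220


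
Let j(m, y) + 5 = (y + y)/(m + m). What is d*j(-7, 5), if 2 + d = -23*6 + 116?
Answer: 960/7 ≈ 137.14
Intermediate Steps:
j(m, y) = -5 + y/m (j(m, y) = -5 + (y + y)/(m + m) = -5 + (2*y)/((2*m)) = -5 + (2*y)*(1/(2*m)) = -5 + y/m)
d = -24 (d = -2 + (-23*6 + 116) = -2 + (-138 + 116) = -2 - 22 = -24)
d*j(-7, 5) = -24*(-5 + 5/(-7)) = -24*(-5 + 5*(-⅐)) = -24*(-5 - 5/7) = -24*(-40/7) = 960/7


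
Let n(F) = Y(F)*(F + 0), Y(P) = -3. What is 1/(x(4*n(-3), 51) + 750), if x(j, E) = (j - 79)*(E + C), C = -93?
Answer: 1/2556 ≈ 0.00039124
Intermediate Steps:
n(F) = -3*F (n(F) = -3*(F + 0) = -3*F)
x(j, E) = (-93 + E)*(-79 + j) (x(j, E) = (j - 79)*(E - 93) = (-79 + j)*(-93 + E) = (-93 + E)*(-79 + j))
1/(x(4*n(-3), 51) + 750) = 1/((7347 - 372*(-3*(-3)) - 79*51 + 51*(4*(-3*(-3)))) + 750) = 1/((7347 - 372*9 - 4029 + 51*(4*9)) + 750) = 1/((7347 - 93*36 - 4029 + 51*36) + 750) = 1/((7347 - 3348 - 4029 + 1836) + 750) = 1/(1806 + 750) = 1/2556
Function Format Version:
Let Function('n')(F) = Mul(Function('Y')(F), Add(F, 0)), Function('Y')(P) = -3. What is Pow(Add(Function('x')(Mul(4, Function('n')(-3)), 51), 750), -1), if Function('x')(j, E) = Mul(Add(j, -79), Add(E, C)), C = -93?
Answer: Rational(1, 2556) ≈ 0.00039124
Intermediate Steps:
Function('n')(F) = Mul(-3, F) (Function('n')(F) = Mul(-3, Add(F, 0)) = Mul(-3, F))
Function('x')(j, E) = Mul(Add(-93, E), Add(-79, j)) (Function('x')(j, E) = Mul(Add(j, -79), Add(E, -93)) = Mul(Add(-79, j), Add(-93, E)) = Mul(Add(-93, E), Add(-79, j)))
Pow(Add(Function('x')(Mul(4, Function('n')(-3)), 51), 750), -1) = Pow(Add(Add(7347, Mul(-93, Mul(4, Mul(-3, -3))), Mul(-79, 51), Mul(51, Mul(4, Mul(-3, -3)))), 750), -1) = Pow(Add(Add(7347, Mul(-93, Mul(4, 9)), -4029, Mul(51, Mul(4, 9))), 750), -1) = Pow(Add(Add(7347, Mul(-93, 36), -4029, Mul(51, 36)), 750), -1) = Pow(Add(Add(7347, -3348, -4029, 1836), 750), -1) = Pow(Add(1806, 750), -1) = Pow(2556, -1) = Rational(1, 2556)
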